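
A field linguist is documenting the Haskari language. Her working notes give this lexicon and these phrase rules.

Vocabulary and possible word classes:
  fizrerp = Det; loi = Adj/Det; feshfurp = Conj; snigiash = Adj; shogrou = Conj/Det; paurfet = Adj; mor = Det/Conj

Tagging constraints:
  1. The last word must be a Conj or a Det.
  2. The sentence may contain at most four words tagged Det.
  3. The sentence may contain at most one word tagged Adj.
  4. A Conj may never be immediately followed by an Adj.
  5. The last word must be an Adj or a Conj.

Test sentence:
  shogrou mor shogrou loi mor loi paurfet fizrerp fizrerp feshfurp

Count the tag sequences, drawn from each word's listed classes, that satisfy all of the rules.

1

Candidates per position — 1:shogrou {Conj,Det}; 2:mor {Det,Conj}; 3:shogrou {Conj,Det}; 4:loi {Adj,Det}; 5:mor {Det,Conj}; 6:loi {Adj,Det}; 7:paurfet {Adj}; 8:fizrerp {Det}; 9:fizrerp {Det}; 10:feshfurp {Conj}.
There are 64 candidate sequences in total.
The sequences that satisfy every rule: Conj Conj Conj Det Conj Det Adj Det Det Conj.
Count = 1.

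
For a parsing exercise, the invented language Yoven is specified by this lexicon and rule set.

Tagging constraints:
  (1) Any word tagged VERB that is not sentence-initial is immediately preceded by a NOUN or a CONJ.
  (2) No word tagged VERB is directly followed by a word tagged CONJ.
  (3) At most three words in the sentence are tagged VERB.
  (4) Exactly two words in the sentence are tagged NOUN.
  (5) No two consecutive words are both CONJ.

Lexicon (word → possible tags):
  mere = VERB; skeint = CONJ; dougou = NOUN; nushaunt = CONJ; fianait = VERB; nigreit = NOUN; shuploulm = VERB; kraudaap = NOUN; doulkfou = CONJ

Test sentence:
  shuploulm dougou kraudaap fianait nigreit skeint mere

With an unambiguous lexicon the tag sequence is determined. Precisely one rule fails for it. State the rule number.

Fixed tagging: VERB NOUN NOUN VERB NOUN CONJ VERB.
Rule check: R1 ok, R2 ok, R3 ok, R4 fails, R5 ok.
Only rule 4 fails.

4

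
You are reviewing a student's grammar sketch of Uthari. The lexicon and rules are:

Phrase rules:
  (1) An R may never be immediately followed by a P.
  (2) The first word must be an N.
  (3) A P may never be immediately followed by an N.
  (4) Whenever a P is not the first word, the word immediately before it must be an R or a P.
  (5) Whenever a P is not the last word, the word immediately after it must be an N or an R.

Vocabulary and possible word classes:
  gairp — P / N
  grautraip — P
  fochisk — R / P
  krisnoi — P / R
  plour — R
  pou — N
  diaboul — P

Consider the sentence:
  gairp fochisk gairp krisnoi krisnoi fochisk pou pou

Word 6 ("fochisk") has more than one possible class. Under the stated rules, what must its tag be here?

R

Candidates per position — 1:gairp {P,N}; 2:fochisk {R,P}; 3:gairp {P,N}; 4:krisnoi {P,R}; 5:krisnoi {P,R}; 6:fochisk {R,P}; 7:pou {N}; 8:pou {N}.
At position 1, choosing P makes rule 2 impossible to satisfy; hence N.
At position 2, choosing P makes rule 4 impossible to satisfy; hence R.
At position 3, choosing P makes rule 1 impossible to satisfy; hence N.
At position 4, choosing P makes rule 4 impossible to satisfy; hence R.
At position 5, choosing P makes rule 1 impossible to satisfy; hence R.
At position 6, choosing P makes rule 1 impossible to satisfy; hence R.
So the tagging must be: N R N R R R N N.
Check: rule 1 ✓; rule 2 ✓; rule 3 ✓; rule 4 ✓; rule 5 ✓.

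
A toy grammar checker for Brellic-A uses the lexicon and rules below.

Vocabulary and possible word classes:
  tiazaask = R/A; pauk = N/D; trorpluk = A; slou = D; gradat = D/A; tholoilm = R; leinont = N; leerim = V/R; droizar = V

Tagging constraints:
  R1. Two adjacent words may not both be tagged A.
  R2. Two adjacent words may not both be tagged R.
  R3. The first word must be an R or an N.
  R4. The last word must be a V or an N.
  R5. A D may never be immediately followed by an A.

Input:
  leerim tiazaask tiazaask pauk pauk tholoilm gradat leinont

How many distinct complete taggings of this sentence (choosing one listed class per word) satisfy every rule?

Candidates per position — 1:leerim {V,R}; 2:tiazaask {R,A}; 3:tiazaask {R,A}; 4:pauk {N,D}; 5:pauk {N,D}; 6:tholoilm {R}; 7:gradat {D,A}; 8:leinont {N}.
There are 64 candidate sequences in total.
Checking each against the rules leaves 8 sequences.
Count = 8.

8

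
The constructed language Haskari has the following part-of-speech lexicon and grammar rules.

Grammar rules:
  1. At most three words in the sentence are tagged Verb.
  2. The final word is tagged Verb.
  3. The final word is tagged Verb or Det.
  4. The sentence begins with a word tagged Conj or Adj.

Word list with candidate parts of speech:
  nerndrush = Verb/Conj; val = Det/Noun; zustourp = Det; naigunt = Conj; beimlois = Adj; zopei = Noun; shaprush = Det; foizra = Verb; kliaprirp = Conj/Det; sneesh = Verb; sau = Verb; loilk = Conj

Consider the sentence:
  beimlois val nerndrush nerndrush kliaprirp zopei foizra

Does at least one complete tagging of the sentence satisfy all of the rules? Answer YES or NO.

YES

Candidates per position — 1:beimlois {Adj}; 2:val {Det,Noun}; 3:nerndrush {Verb,Conj}; 4:nerndrush {Verb,Conj}; 5:kliaprirp {Conj,Det}; 6:zopei {Noun}; 7:foizra {Verb}.
One satisfying assignment: Adj Noun Verb Conj Det Noun Verb.
Rule-by-rule: rule 1 holds; rule 2 holds; rule 3 holds; rule 4 holds.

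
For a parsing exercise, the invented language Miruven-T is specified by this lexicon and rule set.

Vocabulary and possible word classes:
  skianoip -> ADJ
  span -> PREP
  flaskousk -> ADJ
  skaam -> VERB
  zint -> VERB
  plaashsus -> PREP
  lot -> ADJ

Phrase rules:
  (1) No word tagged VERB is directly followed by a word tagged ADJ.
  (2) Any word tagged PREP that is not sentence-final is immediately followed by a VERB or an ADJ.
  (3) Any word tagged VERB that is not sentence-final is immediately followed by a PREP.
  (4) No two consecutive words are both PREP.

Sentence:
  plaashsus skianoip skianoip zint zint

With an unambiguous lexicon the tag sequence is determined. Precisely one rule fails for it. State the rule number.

Fixed tagging: PREP ADJ ADJ VERB VERB.
Checking each rule: R1 ok, R2 ok, R3 fails, R4 ok.
Only rule 3 fails.

3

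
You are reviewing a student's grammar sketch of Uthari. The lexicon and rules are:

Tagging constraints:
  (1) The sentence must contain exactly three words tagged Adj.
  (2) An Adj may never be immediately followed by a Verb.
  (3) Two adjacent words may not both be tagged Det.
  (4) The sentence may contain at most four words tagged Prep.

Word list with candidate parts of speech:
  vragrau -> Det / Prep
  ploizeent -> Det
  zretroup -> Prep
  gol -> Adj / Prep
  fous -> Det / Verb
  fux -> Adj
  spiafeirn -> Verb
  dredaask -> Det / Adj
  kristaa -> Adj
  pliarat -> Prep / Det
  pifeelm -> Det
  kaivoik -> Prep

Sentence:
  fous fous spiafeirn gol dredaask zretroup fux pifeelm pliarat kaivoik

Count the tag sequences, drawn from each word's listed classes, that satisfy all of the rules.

Candidates per position — 1:fous {Det,Verb}; 2:fous {Det,Verb}; 3:spiafeirn {Verb}; 4:gol {Adj,Prep}; 5:dredaask {Det,Adj}; 6:zretroup {Prep}; 7:fux {Adj}; 8:pifeelm {Det}; 9:pliarat {Prep,Det}; 10:kaivoik {Prep}.
There are 32 candidate sequences in total.
The sequences that satisfy every rule: Det Verb Verb Adj Adj Prep Adj Det Prep Prep; Verb Det Verb Adj Adj Prep Adj Det Prep Prep; Verb Verb Verb Adj Adj Prep Adj Det Prep Prep.
Count = 3.

3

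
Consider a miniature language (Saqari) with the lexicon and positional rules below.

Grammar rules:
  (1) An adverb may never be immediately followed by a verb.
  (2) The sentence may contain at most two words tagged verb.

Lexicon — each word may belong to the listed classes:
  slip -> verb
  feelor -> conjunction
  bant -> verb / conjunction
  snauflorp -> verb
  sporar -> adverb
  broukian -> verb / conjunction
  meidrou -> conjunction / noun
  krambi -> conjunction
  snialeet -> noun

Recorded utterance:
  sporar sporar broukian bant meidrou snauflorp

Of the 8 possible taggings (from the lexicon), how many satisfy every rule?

Candidates per position — 1:sporar {adverb}; 2:sporar {adverb}; 3:broukian {verb,conjunction}; 4:bant {verb,conjunction}; 5:meidrou {conjunction,noun}; 6:snauflorp {verb}.
There are 8 candidate sequences in total.
The sequences that satisfy every rule: adverb adverb conjunction verb conjunction verb; adverb adverb conjunction verb noun verb; adverb adverb conjunction conjunction conjunction verb; adverb adverb conjunction conjunction noun verb.
Count = 4.

4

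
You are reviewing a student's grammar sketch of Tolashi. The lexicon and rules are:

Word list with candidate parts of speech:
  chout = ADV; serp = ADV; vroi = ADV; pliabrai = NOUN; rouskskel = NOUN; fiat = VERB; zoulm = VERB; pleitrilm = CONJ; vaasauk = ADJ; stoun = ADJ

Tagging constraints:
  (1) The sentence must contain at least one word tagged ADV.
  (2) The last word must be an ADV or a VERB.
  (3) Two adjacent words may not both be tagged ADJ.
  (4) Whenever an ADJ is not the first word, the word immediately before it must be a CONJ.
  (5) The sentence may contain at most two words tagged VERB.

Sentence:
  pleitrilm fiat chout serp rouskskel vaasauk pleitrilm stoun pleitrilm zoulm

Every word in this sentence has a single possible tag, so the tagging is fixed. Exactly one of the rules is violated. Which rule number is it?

4

Fixed tagging: CONJ VERB ADV ADV NOUN ADJ CONJ ADJ CONJ VERB.
Rule check: R1 ok, R2 ok, R3 ok, R4 fails, R5 ok.
Only rule 4 fails.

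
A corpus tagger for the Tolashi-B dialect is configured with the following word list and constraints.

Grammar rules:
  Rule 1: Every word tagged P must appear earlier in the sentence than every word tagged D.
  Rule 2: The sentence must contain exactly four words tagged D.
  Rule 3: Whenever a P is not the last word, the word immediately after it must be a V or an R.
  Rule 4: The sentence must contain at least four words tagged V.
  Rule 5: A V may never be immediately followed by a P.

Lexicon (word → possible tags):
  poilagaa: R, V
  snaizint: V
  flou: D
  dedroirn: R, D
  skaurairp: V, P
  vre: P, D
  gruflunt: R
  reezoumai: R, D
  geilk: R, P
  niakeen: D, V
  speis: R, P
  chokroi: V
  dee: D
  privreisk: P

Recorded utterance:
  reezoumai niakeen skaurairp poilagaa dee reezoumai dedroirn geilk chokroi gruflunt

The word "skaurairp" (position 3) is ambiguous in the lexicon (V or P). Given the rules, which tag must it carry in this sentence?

Candidates per position — 1:reezoumai {R,D}; 2:niakeen {D,V}; 3:skaurairp {V,P}; 4:poilagaa {R,V}; 5:dee {D}; 6:reezoumai {R,D}; 7:dedroirn {R,D}; 8:geilk {R,P}; 9:chokroi {V}; 10:gruflunt {R}.
At position 2, choosing D makes rule 4 impossible to satisfy; hence V.
At position 3, choosing P makes rule 4 impossible to satisfy; hence V.
At position 4, choosing R makes rule 4 impossible to satisfy; hence V.
At position 6, choosing R makes rule 2 impossible to satisfy; hence D.
At position 7, choosing R makes rule 2 impossible to satisfy; hence D.
At position 8, choosing P makes rule 1 impossible to satisfy; hence R.
At position 1, choosing R makes rule 2 impossible to satisfy; hence D.
The unique satisfying tagging is: D V V V D D D R V R.
Checking: rule 1 holds; rule 2 holds; rule 3 holds; rule 4 holds; rule 5 holds.

V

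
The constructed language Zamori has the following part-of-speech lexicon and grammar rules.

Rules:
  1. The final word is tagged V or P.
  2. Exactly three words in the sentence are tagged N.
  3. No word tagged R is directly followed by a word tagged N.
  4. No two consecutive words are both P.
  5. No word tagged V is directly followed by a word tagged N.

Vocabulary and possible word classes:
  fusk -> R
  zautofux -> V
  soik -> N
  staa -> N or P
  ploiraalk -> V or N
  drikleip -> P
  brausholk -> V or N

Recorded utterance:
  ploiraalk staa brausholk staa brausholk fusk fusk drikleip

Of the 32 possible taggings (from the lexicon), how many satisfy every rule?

5

Candidates per position — 1:ploiraalk {V,N}; 2:staa {N,P}; 3:brausholk {V,N}; 4:staa {N,P}; 5:brausholk {V,N}; 6:fusk {R}; 7:fusk {R}; 8:drikleip {P}.
There are 32 candidate sequences in total.
The sequences that satisfy every rule: V P N N N R R P; N N V P N R R P; N N N P V R R P; N P N N V R R P; N P N P N R R P.
Count = 5.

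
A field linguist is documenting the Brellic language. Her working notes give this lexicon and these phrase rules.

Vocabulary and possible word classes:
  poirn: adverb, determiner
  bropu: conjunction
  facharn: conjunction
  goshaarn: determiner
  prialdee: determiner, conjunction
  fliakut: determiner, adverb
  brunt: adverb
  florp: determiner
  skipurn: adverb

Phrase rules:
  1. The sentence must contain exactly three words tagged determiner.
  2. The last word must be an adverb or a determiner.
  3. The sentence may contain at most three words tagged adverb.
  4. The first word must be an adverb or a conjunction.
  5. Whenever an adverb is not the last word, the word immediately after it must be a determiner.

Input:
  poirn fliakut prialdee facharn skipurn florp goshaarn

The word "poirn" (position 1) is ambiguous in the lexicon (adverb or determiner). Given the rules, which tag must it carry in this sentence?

Candidates per position — 1:poirn {adverb,determiner}; 2:fliakut {determiner,adverb}; 3:prialdee {determiner,conjunction}; 4:facharn {conjunction}; 5:skipurn {adverb}; 6:florp {determiner}; 7:goshaarn {determiner}.
If word 1 were determiner, no tagging could satisfy rule 4; so word 1 is adverb.
If word 2 were adverb, no tagging could satisfy rule 5; so word 2 is determiner.
If word 3 were determiner, no tagging could satisfy rule 1; so word 3 is conjunction.
That leaves exactly one tagging: adverb determiner conjunction conjunction adverb determiner determiner.
Check: rule 1 ok; rule 2 ok; rule 3 ok; rule 4 ok; rule 5 ok.

adverb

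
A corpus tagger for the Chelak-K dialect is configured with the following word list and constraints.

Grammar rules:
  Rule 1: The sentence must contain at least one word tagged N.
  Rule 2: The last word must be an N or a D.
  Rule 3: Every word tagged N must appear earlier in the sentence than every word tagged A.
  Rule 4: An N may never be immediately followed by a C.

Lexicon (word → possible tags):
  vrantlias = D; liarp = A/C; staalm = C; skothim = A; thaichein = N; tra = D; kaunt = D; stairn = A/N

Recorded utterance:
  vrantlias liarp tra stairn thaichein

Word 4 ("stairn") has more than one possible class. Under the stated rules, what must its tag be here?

N

Candidates per position — 1:vrantlias {D}; 2:liarp {A,C}; 3:tra {D}; 4:stairn {A,N}; 5:thaichein {N}.
Position 2: tagging it A would leave rule 3 unsatisfiable, so it must be C.
Position 4: tagging it A would leave rule 3 unsatisfiable, so it must be N.
The unique satisfying tagging is: D C D N N.
Check: rule 1 satisfied; rule 2 satisfied; rule 3 satisfied; rule 4 satisfied.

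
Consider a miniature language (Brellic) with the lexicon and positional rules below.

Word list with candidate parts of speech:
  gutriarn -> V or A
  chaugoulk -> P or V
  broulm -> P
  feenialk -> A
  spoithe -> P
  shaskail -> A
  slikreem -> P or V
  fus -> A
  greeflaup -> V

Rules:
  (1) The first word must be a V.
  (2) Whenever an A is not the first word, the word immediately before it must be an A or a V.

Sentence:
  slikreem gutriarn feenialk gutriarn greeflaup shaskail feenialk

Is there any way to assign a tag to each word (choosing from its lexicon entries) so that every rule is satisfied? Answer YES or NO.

YES

Candidates per position — 1:slikreem {P,V}; 2:gutriarn {V,A}; 3:feenialk {A}; 4:gutriarn {V,A}; 5:greeflaup {V}; 6:shaskail {A}; 7:feenialk {A}.
One satisfying assignment: V V A A V A A.
Verifying each rule — rule 1 ok; rule 2 ok.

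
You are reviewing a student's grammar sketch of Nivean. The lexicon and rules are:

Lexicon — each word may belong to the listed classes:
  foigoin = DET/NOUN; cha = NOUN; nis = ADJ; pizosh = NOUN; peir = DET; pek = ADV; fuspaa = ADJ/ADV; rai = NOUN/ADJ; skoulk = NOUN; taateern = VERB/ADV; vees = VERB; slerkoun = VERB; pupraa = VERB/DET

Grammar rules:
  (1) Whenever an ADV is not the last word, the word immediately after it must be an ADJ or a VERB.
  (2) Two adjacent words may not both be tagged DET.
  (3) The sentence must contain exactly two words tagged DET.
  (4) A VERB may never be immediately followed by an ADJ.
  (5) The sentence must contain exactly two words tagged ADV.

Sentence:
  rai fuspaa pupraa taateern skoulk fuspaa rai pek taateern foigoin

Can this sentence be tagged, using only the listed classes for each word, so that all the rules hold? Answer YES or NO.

YES

Candidates per position — 1:rai {NOUN,ADJ}; 2:fuspaa {ADJ,ADV}; 3:pupraa {VERB,DET}; 4:taateern {VERB,ADV}; 5:skoulk {NOUN}; 6:fuspaa {ADJ,ADV}; 7:rai {NOUN,ADJ}; 8:pek {ADV}; 9:taateern {VERB,ADV}; 10:foigoin {DET,NOUN}.
One satisfying assignment: ADJ ADJ DET VERB NOUN ADV ADJ ADV VERB DET.
Checking: rule 1 ok; rule 2 ok; rule 3 ok; rule 4 ok; rule 5 ok.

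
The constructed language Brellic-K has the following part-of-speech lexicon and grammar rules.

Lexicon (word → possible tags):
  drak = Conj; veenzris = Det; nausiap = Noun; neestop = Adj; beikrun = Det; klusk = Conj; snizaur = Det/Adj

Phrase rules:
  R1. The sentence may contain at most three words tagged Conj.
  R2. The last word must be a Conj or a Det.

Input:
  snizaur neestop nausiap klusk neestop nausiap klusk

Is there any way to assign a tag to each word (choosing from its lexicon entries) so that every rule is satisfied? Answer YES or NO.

Candidates per position — 1:snizaur {Det,Adj}; 2:neestop {Adj}; 3:nausiap {Noun}; 4:klusk {Conj}; 5:neestop {Adj}; 6:nausiap {Noun}; 7:klusk {Conj}.
One satisfying assignment: Adj Adj Noun Conj Adj Noun Conj.
Verifying each rule — rule 1 holds; rule 2 holds.

YES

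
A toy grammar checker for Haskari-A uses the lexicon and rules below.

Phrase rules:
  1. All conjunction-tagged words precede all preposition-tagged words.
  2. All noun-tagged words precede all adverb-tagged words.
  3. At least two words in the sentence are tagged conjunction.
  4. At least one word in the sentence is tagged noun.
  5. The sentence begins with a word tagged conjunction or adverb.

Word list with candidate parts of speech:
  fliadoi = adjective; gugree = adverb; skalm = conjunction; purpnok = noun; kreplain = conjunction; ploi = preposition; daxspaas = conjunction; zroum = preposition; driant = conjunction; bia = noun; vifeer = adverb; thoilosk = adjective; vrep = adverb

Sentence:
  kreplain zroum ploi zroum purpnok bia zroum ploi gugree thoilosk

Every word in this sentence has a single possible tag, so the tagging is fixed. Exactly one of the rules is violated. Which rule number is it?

Fixed tagging: conjunction preposition preposition preposition noun noun preposition preposition adverb adjective.
Checking each rule: R1 pass, R2 pass, R3 fail, R4 pass, R5 pass.
Only rule 3 fails.

3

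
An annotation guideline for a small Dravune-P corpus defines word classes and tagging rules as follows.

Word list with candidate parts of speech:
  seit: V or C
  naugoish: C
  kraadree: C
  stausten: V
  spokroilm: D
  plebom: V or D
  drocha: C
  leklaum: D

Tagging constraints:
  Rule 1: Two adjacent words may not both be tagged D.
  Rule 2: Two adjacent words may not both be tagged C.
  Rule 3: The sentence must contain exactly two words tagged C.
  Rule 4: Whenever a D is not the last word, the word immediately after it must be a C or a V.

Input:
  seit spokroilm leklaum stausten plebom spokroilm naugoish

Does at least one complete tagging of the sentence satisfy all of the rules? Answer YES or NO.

NO

Candidates per position — 1:seit {V,C}; 2:spokroilm {D}; 3:leklaum {D}; 4:stausten {V}; 5:plebom {V,D}; 6:spokroilm {D}; 7:naugoish {C}.
Rule 1 cannot be satisfied by any choice of tags from the lexicon.
So there is no consistent tagging.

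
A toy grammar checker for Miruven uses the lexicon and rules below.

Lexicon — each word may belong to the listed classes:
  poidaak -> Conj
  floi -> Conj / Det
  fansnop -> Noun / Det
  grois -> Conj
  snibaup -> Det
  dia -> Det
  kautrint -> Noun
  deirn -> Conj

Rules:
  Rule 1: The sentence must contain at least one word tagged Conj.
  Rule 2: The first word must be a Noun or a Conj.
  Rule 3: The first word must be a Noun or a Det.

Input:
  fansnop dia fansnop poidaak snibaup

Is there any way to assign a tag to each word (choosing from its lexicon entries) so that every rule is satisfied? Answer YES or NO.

YES

Candidates per position — 1:fansnop {Noun,Det}; 2:dia {Det}; 3:fansnop {Noun,Det}; 4:poidaak {Conj}; 5:snibaup {Det}.
One satisfying assignment: Noun Det Noun Conj Det.
Check: rule 1 satisfied; rule 2 satisfied; rule 3 satisfied.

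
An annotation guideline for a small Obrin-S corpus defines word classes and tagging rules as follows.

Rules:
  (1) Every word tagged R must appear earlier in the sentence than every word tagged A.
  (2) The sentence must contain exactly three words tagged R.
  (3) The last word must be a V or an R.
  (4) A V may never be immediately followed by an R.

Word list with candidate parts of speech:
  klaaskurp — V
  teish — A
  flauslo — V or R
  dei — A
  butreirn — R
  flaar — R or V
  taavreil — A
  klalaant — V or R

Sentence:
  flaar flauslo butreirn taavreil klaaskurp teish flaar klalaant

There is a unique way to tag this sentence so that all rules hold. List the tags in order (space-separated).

Candidates per position — 1:flaar {R,V}; 2:flauslo {V,R}; 3:butreirn {R}; 4:taavreil {A}; 5:klaaskurp {V}; 6:teish {A}; 7:flaar {R,V}; 8:klalaant {V,R}.
If word 1 were V, no tagging could satisfy rule 4; so word 1 is R.
If word 2 were V, no tagging could satisfy rule 4; so word 2 is R.
If word 7 were R, no tagging could satisfy rule 1; so word 7 is V.
If word 8 were R, no tagging could satisfy rule 1; so word 8 is V.
That leaves exactly one tagging: R R R A V A V V.
Check: rule 1 ✓; rule 2 ✓; rule 3 ✓; rule 4 ✓.

R R R A V A V V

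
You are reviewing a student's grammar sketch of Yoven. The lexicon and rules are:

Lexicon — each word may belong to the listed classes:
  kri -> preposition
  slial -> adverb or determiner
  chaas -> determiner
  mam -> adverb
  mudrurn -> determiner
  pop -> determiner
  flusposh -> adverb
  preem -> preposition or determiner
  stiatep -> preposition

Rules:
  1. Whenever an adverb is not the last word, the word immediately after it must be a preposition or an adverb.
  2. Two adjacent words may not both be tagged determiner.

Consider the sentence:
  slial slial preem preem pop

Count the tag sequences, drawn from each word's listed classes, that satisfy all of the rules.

Candidates per position — 1:slial {adverb,determiner}; 2:slial {adverb,determiner}; 3:preem {preposition,determiner}; 4:preem {preposition,determiner}; 5:pop {determiner}.
There are 16 candidate sequences in total.
The sequences that satisfy every rule: adverb adverb preposition preposition determiner; determiner adverb preposition preposition determiner.
Count = 2.

2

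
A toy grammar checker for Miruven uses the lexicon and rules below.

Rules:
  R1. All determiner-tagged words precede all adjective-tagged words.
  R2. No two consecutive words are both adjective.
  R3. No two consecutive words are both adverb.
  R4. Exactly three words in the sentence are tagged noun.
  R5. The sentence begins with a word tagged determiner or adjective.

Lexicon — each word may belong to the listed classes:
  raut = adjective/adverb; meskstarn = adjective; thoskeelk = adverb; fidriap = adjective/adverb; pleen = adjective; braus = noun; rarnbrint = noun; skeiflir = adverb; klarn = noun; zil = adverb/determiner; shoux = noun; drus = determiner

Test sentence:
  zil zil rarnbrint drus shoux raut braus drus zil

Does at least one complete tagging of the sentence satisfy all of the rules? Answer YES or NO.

Candidates per position — 1:zil {adverb,determiner}; 2:zil {adverb,determiner}; 3:rarnbrint {noun}; 4:drus {determiner}; 5:shoux {noun}; 6:raut {adjective,adverb}; 7:braus {noun}; 8:drus {determiner}; 9:zil {adverb,determiner}.
One satisfying assignment: determiner adverb noun determiner noun adverb noun determiner determiner.
Rule-by-rule: rule 1 ✓; rule 2 ✓; rule 3 ✓; rule 4 ✓; rule 5 ✓.

YES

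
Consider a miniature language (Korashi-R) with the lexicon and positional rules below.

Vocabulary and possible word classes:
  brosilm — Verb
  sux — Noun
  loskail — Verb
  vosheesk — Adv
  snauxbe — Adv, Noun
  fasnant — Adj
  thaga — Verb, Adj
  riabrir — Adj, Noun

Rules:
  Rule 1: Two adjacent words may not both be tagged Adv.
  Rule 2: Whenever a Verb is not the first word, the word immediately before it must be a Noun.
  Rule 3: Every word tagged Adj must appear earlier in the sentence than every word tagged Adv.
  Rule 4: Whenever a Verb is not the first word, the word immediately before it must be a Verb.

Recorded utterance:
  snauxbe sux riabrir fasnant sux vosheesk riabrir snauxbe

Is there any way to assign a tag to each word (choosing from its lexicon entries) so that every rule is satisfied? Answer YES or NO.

Candidates per position — 1:snauxbe {Adv,Noun}; 2:sux {Noun}; 3:riabrir {Adj,Noun}; 4:fasnant {Adj}; 5:sux {Noun}; 6:vosheesk {Adv}; 7:riabrir {Adj,Noun}; 8:snauxbe {Adv,Noun}.
One satisfying assignment: Noun Noun Adj Adj Noun Adv Noun Adv.
Rule-by-rule: rule 1 holds; rule 2 holds; rule 3 holds; rule 4 holds.

YES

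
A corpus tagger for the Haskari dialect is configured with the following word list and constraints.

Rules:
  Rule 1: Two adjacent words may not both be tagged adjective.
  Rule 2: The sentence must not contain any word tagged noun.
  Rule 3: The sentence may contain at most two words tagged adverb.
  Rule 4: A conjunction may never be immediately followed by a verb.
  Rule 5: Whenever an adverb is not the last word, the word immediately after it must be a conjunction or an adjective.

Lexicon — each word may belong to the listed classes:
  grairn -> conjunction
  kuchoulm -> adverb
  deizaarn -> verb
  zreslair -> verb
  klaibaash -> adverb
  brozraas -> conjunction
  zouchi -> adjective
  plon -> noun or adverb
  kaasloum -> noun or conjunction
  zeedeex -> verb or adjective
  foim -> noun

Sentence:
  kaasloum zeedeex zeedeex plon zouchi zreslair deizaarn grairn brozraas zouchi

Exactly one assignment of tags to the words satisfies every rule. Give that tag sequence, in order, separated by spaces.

conjunction adjective verb adverb adjective verb verb conjunction conjunction adjective

Candidates per position — 1:kaasloum {noun,conjunction}; 2:zeedeex {verb,adjective}; 3:zeedeex {verb,adjective}; 4:plon {noun,adverb}; 5:zouchi {adjective}; 6:zreslair {verb}; 7:deizaarn {verb}; 8:grairn {conjunction}; 9:brozraas {conjunction}; 10:zouchi {adjective}.
If word 1 were noun, no tagging could satisfy rule 2; so word 1 is conjunction.
If word 2 were verb, no tagging could satisfy rule 4; so word 2 is adjective.
If word 3 were adjective, no tagging could satisfy rule 1; so word 3 is verb.
If word 4 were noun, no tagging could satisfy rule 2; so word 4 is adverb.
So the tagging must be: conjunction adjective verb adverb adjective verb verb conjunction conjunction adjective.
Checking: rule 1 ok; rule 2 ok; rule 3 ok; rule 4 ok; rule 5 ok.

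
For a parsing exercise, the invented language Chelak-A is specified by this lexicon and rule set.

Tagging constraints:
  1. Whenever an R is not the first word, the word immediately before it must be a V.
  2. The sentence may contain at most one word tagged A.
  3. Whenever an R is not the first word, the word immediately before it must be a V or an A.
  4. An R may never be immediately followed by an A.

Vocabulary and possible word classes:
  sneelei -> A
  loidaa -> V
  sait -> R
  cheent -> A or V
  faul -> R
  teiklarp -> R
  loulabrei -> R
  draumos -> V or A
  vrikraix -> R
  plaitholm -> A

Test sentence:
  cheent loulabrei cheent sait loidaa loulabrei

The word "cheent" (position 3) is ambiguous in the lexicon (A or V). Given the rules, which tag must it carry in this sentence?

V

Candidates per position — 1:cheent {A,V}; 2:loulabrei {R}; 3:cheent {A,V}; 4:sait {R}; 5:loidaa {V}; 6:loulabrei {R}.
Position 1: tagging it A would leave rule 1 unsatisfiable, so it must be V.
Position 3: tagging it A would leave rule 1 unsatisfiable, so it must be V.
The only consistent sequence is: V R V R V R.
Rule-by-rule: rule 1 satisfied; rule 2 satisfied; rule 3 satisfied; rule 4 satisfied.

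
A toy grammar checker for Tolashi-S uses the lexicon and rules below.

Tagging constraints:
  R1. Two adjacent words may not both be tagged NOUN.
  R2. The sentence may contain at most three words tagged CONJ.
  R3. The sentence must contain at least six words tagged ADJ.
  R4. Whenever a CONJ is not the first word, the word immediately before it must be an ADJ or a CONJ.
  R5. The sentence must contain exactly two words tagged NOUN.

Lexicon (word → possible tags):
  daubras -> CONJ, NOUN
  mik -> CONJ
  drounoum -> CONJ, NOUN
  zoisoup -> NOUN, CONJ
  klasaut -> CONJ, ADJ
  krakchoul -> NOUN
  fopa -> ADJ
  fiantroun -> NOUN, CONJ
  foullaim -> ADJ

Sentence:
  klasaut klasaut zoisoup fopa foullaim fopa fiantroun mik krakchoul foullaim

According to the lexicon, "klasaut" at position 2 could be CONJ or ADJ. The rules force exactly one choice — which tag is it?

ADJ

Candidates per position — 1:klasaut {CONJ,ADJ}; 2:klasaut {CONJ,ADJ}; 3:zoisoup {NOUN,CONJ}; 4:fopa {ADJ}; 5:foullaim {ADJ}; 6:fopa {ADJ}; 7:fiantroun {NOUN,CONJ}; 8:mik {CONJ}; 9:krakchoul {NOUN}; 10:foullaim {ADJ}.
Position 1: tagging it CONJ would leave rule 3 unsatisfiable, so it must be ADJ.
Position 2: tagging it CONJ would leave rule 3 unsatisfiable, so it must be ADJ.
Position 7: tagging it NOUN would leave rule 4 unsatisfiable, so it must be CONJ.
Position 3: tagging it CONJ would leave rule 5 unsatisfiable, so it must be NOUN.
So the tagging must be: ADJ ADJ NOUN ADJ ADJ ADJ CONJ CONJ NOUN ADJ.
Verifying each rule — rule 1 satisfied; rule 2 satisfied; rule 3 satisfied; rule 4 satisfied; rule 5 satisfied.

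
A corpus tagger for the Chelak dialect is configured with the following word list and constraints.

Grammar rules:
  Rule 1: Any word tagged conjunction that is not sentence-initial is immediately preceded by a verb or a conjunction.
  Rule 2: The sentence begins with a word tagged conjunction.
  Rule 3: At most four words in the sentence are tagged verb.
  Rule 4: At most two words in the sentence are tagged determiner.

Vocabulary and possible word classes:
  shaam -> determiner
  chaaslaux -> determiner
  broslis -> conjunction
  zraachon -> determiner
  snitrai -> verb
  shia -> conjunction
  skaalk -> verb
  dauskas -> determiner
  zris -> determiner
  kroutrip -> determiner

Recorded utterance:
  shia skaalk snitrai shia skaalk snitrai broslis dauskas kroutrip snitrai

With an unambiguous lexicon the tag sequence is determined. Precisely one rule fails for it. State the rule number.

Fixed tagging: conjunction verb verb conjunction verb verb conjunction determiner determiner verb.
Checking each rule: R1 ✓, R2 ✓, R3 ✗, R4 ✓.
Only rule 3 fails.

3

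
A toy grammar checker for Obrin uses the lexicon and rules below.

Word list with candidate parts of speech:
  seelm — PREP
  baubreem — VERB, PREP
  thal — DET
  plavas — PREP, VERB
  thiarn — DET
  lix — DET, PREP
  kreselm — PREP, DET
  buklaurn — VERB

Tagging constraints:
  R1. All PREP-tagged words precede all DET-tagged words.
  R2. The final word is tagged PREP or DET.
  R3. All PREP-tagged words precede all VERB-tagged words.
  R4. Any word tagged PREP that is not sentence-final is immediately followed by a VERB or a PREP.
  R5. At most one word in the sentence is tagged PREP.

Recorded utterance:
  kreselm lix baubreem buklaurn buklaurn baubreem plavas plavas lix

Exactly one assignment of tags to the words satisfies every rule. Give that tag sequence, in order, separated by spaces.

Candidates per position — 1:kreselm {PREP,DET}; 2:lix {DET,PREP}; 3:baubreem {VERB,PREP}; 4:buklaurn {VERB}; 5:buklaurn {VERB}; 6:baubreem {VERB,PREP}; 7:plavas {PREP,VERB}; 8:plavas {PREP,VERB}; 9:lix {DET,PREP}.
Position 6: tagging it PREP would leave rule 3 unsatisfiable, so it must be VERB.
Position 7: tagging it PREP would leave rule 3 unsatisfiable, so it must be VERB.
Position 8: tagging it PREP would leave rule 3 unsatisfiable, so it must be VERB.
Position 9: tagging it PREP would leave rule 3 unsatisfiable, so it must be DET.
The remaining ambiguous positions (1, 2, 3) are resolved jointly — only one combination satisfies every rule.
So the tagging must be: DET DET VERB VERB VERB VERB VERB VERB DET.
Check: rule 1 ✓; rule 2 ✓; rule 3 ✓; rule 4 ✓; rule 5 ✓.

DET DET VERB VERB VERB VERB VERB VERB DET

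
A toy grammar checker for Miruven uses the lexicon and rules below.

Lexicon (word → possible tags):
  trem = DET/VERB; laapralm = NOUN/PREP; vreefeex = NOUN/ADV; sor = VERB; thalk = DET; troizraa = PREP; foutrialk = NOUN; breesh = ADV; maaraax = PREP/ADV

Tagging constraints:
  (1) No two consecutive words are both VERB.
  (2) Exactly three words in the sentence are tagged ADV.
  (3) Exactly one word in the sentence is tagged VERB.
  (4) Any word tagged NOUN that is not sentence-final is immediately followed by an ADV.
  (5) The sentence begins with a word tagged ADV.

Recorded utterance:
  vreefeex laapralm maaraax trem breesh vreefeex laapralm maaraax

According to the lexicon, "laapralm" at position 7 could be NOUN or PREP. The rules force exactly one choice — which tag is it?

PREP

Candidates per position — 1:vreefeex {NOUN,ADV}; 2:laapralm {NOUN,PREP}; 3:maaraax {PREP,ADV}; 4:trem {DET,VERB}; 5:breesh {ADV}; 6:vreefeex {NOUN,ADV}; 7:laapralm {NOUN,PREP}; 8:maaraax {PREP,ADV}.
Position 1: tagging it NOUN would leave rule 4 unsatisfiable, so it must be ADV.
Position 4: tagging it DET would leave rule 3 unsatisfiable, so it must be VERB.
Position 6: tagging it NOUN would leave rule 4 unsatisfiable, so it must be ADV.
Position 8: tagging it ADV would leave rule 2 unsatisfiable, so it must be PREP.
Position 3: tagging it ADV would leave rule 2 unsatisfiable, so it must be PREP.
Position 7: tagging it NOUN would leave rule 4 unsatisfiable, so it must be PREP.
Position 2: tagging it NOUN would leave rule 4 unsatisfiable, so it must be PREP.
That leaves exactly one tagging: ADV PREP PREP VERB ADV ADV PREP PREP.
Checking: rule 1 ok; rule 2 ok; rule 3 ok; rule 4 ok; rule 5 ok.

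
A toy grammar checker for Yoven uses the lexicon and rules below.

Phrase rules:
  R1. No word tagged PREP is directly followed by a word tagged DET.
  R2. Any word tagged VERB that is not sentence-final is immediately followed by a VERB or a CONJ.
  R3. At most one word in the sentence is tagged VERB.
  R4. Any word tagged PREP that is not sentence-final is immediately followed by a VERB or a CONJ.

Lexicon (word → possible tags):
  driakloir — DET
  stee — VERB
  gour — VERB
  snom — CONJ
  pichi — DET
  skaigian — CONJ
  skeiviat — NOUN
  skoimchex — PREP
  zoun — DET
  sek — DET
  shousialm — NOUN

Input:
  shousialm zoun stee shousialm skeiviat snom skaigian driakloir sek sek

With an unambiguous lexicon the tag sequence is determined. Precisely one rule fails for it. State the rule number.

Fixed tagging: NOUN DET VERB NOUN NOUN CONJ CONJ DET DET DET.
Applying the rules: R1 pass, R2 fail, R3 pass, R4 pass.
Only rule 2 fails.

2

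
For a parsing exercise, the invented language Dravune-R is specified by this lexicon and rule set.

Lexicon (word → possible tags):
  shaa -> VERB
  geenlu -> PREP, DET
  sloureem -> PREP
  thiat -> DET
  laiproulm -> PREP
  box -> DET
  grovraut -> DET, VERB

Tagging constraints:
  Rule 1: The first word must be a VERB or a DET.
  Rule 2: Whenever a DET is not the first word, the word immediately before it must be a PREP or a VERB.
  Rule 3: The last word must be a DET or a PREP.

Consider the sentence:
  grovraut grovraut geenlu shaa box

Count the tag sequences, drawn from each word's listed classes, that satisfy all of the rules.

5

Candidates per position — 1:grovraut {DET,VERB}; 2:grovraut {DET,VERB}; 3:geenlu {PREP,DET}; 4:shaa {VERB}; 5:box {DET}.
There are 8 candidate sequences in total.
The sequences that satisfy every rule: DET VERB PREP VERB DET; DET VERB DET VERB DET; VERB DET PREP VERB DET; VERB VERB PREP VERB DET; VERB VERB DET VERB DET.
Count = 5.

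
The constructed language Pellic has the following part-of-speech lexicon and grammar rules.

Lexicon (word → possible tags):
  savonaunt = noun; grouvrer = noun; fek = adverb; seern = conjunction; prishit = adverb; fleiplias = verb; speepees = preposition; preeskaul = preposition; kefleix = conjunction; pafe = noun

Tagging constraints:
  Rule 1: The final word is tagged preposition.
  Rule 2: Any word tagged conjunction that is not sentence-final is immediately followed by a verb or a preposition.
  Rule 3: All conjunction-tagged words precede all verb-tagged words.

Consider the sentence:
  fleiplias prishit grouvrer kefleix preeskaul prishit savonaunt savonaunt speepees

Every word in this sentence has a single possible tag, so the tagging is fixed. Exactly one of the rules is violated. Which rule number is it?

Fixed tagging: verb adverb noun conjunction preposition adverb noun noun preposition.
Rule check: R1 pass, R2 pass, R3 fail.
Only rule 3 fails.

3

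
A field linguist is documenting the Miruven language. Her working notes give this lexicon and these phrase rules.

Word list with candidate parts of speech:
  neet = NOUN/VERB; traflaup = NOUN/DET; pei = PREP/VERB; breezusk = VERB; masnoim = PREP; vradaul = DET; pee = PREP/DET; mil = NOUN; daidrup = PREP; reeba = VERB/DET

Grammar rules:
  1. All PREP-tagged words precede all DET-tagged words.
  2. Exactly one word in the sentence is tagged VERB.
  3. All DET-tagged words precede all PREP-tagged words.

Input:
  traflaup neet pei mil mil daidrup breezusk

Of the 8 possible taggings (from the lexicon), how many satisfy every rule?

Candidates per position — 1:traflaup {NOUN,DET}; 2:neet {NOUN,VERB}; 3:pei {PREP,VERB}; 4:mil {NOUN}; 5:mil {NOUN}; 6:daidrup {PREP}; 7:breezusk {VERB}.
There are 8 candidate sequences in total.
The sequences that satisfy every rule: NOUN NOUN PREP NOUN NOUN PREP VERB.
Count = 1.

1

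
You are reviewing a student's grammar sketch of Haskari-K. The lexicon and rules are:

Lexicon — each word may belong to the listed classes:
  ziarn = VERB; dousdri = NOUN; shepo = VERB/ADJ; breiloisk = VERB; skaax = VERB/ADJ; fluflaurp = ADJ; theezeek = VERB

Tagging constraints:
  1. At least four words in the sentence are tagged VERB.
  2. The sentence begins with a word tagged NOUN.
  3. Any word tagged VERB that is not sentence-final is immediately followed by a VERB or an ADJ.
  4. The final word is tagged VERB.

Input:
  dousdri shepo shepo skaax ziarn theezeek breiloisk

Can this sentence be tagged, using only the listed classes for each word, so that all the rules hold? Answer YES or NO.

Candidates per position — 1:dousdri {NOUN}; 2:shepo {VERB,ADJ}; 3:shepo {VERB,ADJ}; 4:skaax {VERB,ADJ}; 5:ziarn {VERB}; 6:theezeek {VERB}; 7:breiloisk {VERB}.
One satisfying assignment: NOUN ADJ VERB ADJ VERB VERB VERB.
Verifying each rule — rule 1 satisfied; rule 2 satisfied; rule 3 satisfied; rule 4 satisfied.

YES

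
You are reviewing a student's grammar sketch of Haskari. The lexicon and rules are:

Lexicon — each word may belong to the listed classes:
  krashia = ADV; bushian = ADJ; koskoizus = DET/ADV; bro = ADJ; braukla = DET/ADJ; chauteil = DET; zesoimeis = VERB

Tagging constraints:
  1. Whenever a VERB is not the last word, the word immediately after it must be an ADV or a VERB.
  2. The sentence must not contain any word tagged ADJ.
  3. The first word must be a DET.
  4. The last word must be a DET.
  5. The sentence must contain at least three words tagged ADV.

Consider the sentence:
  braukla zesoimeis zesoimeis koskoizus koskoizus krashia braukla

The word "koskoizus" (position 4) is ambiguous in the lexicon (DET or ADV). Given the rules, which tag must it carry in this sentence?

ADV

Candidates per position — 1:braukla {DET,ADJ}; 2:zesoimeis {VERB}; 3:zesoimeis {VERB}; 4:koskoizus {DET,ADV}; 5:koskoizus {DET,ADV}; 6:krashia {ADV}; 7:braukla {DET,ADJ}.
Position 1: ADJ is ruled out by rule 2; that leaves DET.
Position 4: DET is ruled out by rule 1; that leaves ADV.
Position 5: DET is ruled out by rule 5; that leaves ADV.
Position 7: ADJ is ruled out by rule 2; that leaves DET.
The unique satisfying tagging is: DET VERB VERB ADV ADV ADV DET.
Rule-by-rule: rule 1 ✓; rule 2 ✓; rule 3 ✓; rule 4 ✓; rule 5 ✓.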